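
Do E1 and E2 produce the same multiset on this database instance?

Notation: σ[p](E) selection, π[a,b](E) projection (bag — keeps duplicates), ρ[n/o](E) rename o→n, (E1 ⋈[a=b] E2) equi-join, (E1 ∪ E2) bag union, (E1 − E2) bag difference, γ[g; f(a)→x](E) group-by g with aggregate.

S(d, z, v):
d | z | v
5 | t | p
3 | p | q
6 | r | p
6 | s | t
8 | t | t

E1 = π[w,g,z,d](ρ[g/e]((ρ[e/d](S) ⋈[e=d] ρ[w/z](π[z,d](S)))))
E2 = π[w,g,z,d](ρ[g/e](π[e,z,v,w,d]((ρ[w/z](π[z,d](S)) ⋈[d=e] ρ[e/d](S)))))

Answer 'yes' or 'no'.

E1 subexpression sizes:
  S → 5
  ρ[e/d](S) → 5
  S → 5
  π[z,d](S) → 5
  ρ[w/z](π[z,d](S)) → 5
  (ρ[e/d](S) ⋈[e=d] ρ[w/z](π[z,d](S))) → 7
  ρ[g/e]((ρ[e/d](S) ⋈[e=d] ρ[w/z](π[z,d](S)))) → 7
  π[w,g,z,d](ρ[g/e]((ρ[e/d](S) ⋈[e=d] ρ[w/z](π[z,d](S))))) → 7
E2 subexpression sizes:
  S → 5
  π[z,d](S) → 5
  ρ[w/z](π[z,d](S)) → 5
  S → 5
  ρ[e/d](S) → 5
  (ρ[w/z](π[z,d](S)) ⋈[d=e] ρ[e/d](S)) → 7
  π[e,z,v,w,d]((ρ[w/z](π[z,d](S)) ⋈[d=e] ρ[e/d](S))) → 7
  ρ[g/e](π[e,z,v,w,d]((ρ[w/z](π[z,d](S)) ⋈[d=e] ρ[e/d](S)))) → 7
  π[w,g,z,d](ρ[g/e](π[e,z,v,w,d]((ρ[w/z](π[z,d](S)) ⋈[d=e] ρ[e/d](S))))) → 7

E1 and E2 produce the same multiset:
w | g | z | d
p | 3 | p | 3
r | 6 | r | 6
r | 6 | s | 6
s | 6 | r | 6
s | 6 | s | 6
t | 5 | t | 5
t | 8 | t | 8

yes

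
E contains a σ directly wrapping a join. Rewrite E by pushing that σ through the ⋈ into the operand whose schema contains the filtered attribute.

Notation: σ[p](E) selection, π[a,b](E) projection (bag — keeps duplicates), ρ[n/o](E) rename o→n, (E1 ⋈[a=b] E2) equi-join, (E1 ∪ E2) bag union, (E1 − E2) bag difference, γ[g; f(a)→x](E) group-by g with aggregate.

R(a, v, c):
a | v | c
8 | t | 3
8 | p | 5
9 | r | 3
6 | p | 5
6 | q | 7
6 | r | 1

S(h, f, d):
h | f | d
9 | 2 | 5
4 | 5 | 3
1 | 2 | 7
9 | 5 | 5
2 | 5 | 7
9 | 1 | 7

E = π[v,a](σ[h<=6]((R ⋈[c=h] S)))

σ filters on h, owned by the right side.
E' = π[v,a]((R ⋈[c=h] σ[h<=6](S)))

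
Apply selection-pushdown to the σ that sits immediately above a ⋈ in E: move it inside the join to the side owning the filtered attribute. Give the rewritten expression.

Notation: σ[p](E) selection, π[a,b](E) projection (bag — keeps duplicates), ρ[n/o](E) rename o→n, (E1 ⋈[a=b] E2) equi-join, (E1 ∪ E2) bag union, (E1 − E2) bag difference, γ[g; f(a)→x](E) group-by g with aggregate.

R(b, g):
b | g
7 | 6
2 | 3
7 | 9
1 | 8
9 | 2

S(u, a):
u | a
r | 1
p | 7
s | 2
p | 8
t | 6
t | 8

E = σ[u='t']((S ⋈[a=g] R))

σ filters on u, owned by the left side.
E' = (σ[u='t'](S) ⋈[a=g] R)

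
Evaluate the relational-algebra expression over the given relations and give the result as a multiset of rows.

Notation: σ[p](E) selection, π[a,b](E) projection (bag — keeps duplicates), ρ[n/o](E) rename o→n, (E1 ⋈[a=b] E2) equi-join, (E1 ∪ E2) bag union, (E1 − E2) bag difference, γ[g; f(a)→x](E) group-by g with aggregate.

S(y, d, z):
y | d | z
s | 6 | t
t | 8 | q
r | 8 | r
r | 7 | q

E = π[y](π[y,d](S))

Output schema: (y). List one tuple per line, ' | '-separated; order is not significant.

Stepwise |·|:
  S → 4
  π[y,d](S) → 4
  π[y](π[y,d](S)) → 4

== RESULT ==
y
r
r
s
t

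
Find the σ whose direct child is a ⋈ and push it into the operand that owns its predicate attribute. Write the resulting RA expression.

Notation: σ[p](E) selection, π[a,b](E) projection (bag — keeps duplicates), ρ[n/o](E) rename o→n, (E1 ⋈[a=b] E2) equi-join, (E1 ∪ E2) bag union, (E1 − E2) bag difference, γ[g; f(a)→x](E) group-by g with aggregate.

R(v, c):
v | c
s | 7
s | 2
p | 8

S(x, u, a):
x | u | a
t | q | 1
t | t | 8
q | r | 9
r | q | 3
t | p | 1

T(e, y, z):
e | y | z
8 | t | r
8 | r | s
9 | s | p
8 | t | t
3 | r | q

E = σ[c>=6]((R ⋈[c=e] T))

σ filters on c, owned by the left side.
E' = (σ[c>=6](R) ⋈[c=e] T)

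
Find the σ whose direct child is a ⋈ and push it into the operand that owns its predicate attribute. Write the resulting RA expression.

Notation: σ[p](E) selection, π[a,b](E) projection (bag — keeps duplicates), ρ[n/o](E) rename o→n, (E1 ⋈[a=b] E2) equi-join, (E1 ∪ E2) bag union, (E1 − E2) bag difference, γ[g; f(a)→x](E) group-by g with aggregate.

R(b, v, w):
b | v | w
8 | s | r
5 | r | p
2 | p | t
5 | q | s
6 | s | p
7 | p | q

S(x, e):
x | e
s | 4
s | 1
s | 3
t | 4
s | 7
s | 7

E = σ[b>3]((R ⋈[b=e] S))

σ filters on b, owned by the left side.
E' = (σ[b>3](R) ⋈[b=e] S)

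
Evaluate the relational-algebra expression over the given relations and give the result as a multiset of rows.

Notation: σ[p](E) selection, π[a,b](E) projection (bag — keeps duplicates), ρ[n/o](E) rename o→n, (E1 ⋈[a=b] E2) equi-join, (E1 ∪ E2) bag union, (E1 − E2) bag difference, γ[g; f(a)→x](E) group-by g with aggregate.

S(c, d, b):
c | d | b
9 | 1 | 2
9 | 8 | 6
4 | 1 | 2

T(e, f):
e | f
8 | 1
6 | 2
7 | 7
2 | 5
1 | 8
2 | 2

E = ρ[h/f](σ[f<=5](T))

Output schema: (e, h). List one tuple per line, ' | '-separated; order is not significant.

Subexpression sizes:
  T → 6
  σ[f<=5](T) → 4
  ρ[h/f](σ[f<=5](T)) → 4

== RESULT ==
e | h
2 | 2
2 | 5
6 | 2
8 | 1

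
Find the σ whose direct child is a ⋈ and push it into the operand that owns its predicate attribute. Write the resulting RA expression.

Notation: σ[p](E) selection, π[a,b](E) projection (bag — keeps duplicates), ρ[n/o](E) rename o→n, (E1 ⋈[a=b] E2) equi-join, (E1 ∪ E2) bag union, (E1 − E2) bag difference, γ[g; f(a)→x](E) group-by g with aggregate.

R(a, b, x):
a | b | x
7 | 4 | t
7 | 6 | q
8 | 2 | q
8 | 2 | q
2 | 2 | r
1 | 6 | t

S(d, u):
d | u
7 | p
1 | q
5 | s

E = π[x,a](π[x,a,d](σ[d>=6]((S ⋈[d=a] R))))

σ filters on d, owned by the left side.
E' = π[x,a](π[x,a,d]((σ[d>=6](S) ⋈[d=a] R)))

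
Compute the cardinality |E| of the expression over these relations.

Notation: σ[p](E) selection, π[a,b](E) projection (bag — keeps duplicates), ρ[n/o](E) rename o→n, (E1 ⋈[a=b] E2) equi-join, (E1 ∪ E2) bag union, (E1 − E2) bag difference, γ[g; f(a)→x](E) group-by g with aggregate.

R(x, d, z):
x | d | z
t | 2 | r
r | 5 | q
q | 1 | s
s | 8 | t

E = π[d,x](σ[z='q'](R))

Subexpression sizes:
  R → 4
  σ[z='q'](R) → 1
  π[d,x](σ[z='q'](R)) → 1

|E| = 1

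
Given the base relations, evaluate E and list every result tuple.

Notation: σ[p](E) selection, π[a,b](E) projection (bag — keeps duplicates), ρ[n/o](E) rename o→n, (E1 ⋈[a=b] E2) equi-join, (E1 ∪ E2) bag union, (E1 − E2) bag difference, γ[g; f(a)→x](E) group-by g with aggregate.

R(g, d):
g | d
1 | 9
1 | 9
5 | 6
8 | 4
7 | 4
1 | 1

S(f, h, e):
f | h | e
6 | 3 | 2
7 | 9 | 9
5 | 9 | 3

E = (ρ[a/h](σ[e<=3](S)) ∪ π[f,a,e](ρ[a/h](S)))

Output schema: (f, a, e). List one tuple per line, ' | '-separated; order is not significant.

Subexpression sizes:
  S → 3
  σ[e<=3](S) → 2
  ρ[a/h](σ[e<=3](S)) → 2
  S → 3
  ρ[a/h](S) → 3
  π[f,a,e](ρ[a/h](S)) → 3
  (ρ[a/h](σ[e<=3](S)) ∪ π[f,a,e](ρ[a/h](S))) → 5

== RESULT ==
f | a | e
5 | 9 | 3
5 | 9 | 3
6 | 3 | 2
6 | 3 | 2
7 | 9 | 9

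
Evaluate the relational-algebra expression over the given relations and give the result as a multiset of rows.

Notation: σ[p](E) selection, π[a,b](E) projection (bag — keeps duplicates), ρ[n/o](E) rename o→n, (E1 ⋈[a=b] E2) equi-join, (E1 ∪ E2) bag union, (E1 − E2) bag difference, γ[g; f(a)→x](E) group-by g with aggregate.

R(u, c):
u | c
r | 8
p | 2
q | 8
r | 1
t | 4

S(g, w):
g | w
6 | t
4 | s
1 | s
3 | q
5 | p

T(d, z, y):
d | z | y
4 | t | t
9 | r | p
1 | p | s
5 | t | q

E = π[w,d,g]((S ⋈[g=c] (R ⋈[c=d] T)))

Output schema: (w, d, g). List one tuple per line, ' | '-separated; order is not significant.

Row counts bottom-up:
  S → 5
  R → 5
  T → 4
  (R ⋈[c=d] T) → 2
  (S ⋈[g=c] (R ⋈[c=d] T)) → 2
  π[w,d,g]((S ⋈[g=c] (R ⋈[c=d] T))) → 2

== RESULT ==
w | d | g
s | 1 | 1
s | 4 | 4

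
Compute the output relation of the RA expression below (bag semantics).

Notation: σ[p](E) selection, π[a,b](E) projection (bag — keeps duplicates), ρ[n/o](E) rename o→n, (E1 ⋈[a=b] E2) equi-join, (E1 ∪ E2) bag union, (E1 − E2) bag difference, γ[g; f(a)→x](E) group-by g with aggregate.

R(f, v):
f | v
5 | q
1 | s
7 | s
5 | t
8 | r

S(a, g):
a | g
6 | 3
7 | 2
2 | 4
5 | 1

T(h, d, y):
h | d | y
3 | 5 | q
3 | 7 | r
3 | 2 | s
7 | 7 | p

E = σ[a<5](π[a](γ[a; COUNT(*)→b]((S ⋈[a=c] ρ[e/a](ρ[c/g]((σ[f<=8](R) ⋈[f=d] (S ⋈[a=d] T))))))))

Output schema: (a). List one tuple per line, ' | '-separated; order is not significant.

Per-node cardinality:
  S → 4
  R → 5
  σ[f<=8](R) → 5
  S → 4
  T → 4
  (S ⋈[a=d] T) → 4
  (σ[f<=8](R) ⋈[f=d] (S ⋈[a=d] T)) → 4
  ρ[c/g]((σ[f<=8](R) ⋈[f=d] (S ⋈[a=d] T))) → 4
  ρ[e/a](ρ[c/g]((σ[f<=8](R) ⋈[f=d] (S ⋈[a=d] T)))) → 4
  (S ⋈[a=c] ρ[e/a](ρ[c/g]((σ[f<=8](R) ⋈[f=d] (S ⋈[a=d] T))))) → 2
  γ[a; COUNT(*)→b]((S ⋈[a=c] ρ[e/a](ρ[c/g]((σ[f<=8](R) ⋈[f=d] (S ⋈[a=d] T)))))) → 1
  π[a](γ[a; COUNT(*)→b]((S ⋈[a=c] ρ[e/a](ρ[c/g]((σ[f<=8](R) ⋈[f=d] (S ⋈[a=d] T))))))) → 1
  σ[a<5](π[a](γ[a; COUNT(*)→b]((S ⋈[a=c] ρ[e/a](ρ[c/g]((σ[f<=8](R) ⋈[f=d] (S ⋈[a=d] T)))))))) → 1

== RESULT ==
a
2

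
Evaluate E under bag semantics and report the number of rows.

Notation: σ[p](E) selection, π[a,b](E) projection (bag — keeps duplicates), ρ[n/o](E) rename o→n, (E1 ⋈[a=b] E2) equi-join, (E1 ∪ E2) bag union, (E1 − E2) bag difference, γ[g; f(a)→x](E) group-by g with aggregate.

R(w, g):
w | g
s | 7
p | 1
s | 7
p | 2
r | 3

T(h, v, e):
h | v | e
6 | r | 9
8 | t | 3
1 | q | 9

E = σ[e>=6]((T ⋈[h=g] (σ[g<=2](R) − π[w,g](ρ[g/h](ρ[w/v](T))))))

Per-node cardinality:
  T → 3
  R → 5
  σ[g<=2](R) → 2
  T → 3
  ρ[w/v](T) → 3
  ρ[g/h](ρ[w/v](T)) → 3
  π[w,g](ρ[g/h](ρ[w/v](T))) → 3
  (σ[g<=2](R) − π[w,g](ρ[g/h](ρ[w/v](T)))) → 2
  (T ⋈[h=g] (σ[g<=2](R) − π[w,g](ρ[g/h](ρ[w/v](T))))) → 1
  σ[e>=6]((T ⋈[h=g] (σ[g<=2](R) − π[w,g](ρ[g/h](ρ[w/v](T)))))) → 1

|E| = 1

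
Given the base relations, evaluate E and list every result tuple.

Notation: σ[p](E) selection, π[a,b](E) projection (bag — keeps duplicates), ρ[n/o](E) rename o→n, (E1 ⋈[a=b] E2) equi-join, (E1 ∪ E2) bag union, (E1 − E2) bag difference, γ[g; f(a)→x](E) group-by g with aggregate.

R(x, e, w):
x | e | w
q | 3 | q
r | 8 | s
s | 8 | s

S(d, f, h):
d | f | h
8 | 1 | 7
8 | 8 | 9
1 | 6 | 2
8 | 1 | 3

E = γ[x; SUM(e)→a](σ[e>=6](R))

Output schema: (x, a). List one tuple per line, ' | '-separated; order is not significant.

Per-node cardinality:
  R → 3
  σ[e>=6](R) → 2
  γ[x; SUM(e)→a](σ[e>=6](R)) → 2

== RESULT ==
x | a
r | 8
s | 8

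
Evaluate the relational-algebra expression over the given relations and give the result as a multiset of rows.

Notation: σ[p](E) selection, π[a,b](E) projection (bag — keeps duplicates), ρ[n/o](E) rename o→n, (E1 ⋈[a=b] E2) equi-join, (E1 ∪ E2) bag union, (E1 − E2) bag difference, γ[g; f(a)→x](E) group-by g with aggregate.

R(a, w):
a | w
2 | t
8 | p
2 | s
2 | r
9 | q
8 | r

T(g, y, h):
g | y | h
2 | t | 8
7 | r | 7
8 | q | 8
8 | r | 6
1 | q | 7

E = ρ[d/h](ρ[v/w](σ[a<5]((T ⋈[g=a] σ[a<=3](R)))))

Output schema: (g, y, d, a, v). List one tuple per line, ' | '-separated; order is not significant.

Per-node cardinality:
  T → 5
  R → 6
  σ[a<=3](R) → 3
  (T ⋈[g=a] σ[a<=3](R)) → 3
  σ[a<5]((T ⋈[g=a] σ[a<=3](R))) → 3
  ρ[v/w](σ[a<5]((T ⋈[g=a] σ[a<=3](R)))) → 3
  ρ[d/h](ρ[v/w](σ[a<5]((T ⋈[g=a] σ[a<=3](R))))) → 3

== RESULT ==
g | y | d | a | v
2 | t | 8 | 2 | r
2 | t | 8 | 2 | s
2 | t | 8 | 2 | t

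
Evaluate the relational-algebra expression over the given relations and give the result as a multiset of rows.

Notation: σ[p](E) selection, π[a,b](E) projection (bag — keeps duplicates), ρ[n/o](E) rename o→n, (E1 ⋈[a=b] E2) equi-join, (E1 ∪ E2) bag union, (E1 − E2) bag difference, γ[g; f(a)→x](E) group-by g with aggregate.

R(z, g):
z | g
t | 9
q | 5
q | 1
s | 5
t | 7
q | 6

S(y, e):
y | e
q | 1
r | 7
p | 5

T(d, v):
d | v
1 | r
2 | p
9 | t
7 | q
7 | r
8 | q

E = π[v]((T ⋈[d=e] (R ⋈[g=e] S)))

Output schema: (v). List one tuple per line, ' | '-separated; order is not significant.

Per-node cardinality:
  T → 6
  R → 6
  S → 3
  (R ⋈[g=e] S) → 4
  (T ⋈[d=e] (R ⋈[g=e] S)) → 3
  π[v]((T ⋈[d=e] (R ⋈[g=e] S))) → 3

== RESULT ==
v
q
r
r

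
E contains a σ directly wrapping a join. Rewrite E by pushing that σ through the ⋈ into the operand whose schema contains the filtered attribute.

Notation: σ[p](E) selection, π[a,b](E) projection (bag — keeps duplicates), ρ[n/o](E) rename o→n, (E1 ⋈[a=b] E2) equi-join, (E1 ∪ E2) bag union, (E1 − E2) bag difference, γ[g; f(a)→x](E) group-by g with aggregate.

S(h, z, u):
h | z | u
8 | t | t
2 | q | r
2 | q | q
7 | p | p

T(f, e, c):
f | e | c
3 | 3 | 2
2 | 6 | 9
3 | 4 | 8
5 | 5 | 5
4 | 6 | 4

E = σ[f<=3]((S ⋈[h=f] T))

σ filters on f, owned by the right side.
E' = (S ⋈[h=f] σ[f<=3](T))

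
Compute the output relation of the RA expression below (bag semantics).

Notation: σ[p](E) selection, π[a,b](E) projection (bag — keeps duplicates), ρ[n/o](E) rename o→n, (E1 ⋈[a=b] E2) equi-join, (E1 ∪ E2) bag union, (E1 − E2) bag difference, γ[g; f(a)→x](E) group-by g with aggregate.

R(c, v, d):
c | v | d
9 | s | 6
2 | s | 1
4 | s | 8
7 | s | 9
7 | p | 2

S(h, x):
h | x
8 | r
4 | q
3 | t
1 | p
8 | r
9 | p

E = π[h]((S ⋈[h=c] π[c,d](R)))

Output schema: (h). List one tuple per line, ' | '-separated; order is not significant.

Stepwise |·|:
  S → 6
  R → 5
  π[c,d](R) → 5
  (S ⋈[h=c] π[c,d](R)) → 2
  π[h]((S ⋈[h=c] π[c,d](R))) → 2

== RESULT ==
h
4
9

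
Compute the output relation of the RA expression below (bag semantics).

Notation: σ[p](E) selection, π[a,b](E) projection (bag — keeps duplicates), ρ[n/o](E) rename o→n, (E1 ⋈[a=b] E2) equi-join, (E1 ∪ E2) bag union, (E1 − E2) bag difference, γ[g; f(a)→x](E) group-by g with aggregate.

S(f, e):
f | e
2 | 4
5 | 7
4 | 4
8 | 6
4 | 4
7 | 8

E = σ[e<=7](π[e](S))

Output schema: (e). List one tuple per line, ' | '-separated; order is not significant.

Per-node cardinality:
  S → 6
  π[e](S) → 6
  σ[e<=7](π[e](S)) → 5

== RESULT ==
e
4
4
4
6
7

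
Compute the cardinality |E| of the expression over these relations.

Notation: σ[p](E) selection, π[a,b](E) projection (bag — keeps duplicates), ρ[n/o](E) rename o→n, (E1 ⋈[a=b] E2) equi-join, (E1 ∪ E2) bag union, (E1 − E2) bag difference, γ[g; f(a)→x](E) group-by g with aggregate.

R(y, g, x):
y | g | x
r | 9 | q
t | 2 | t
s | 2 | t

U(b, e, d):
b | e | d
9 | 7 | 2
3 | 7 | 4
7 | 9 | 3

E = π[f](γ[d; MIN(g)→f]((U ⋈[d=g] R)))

Per-node cardinality:
  U → 3
  R → 3
  (U ⋈[d=g] R) → 2
  γ[d; MIN(g)→f]((U ⋈[d=g] R)) → 1
  π[f](γ[d; MIN(g)→f]((U ⋈[d=g] R))) → 1

|E| = 1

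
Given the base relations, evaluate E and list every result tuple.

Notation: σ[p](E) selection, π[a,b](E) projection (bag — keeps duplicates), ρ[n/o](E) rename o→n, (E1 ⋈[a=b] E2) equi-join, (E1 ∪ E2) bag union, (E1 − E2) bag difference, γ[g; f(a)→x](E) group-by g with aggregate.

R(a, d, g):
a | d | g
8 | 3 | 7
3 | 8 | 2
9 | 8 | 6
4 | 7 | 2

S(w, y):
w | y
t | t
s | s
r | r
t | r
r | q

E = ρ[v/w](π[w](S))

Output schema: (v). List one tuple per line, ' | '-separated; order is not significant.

Row counts bottom-up:
  S → 5
  π[w](S) → 5
  ρ[v/w](π[w](S)) → 5

== RESULT ==
v
r
r
s
t
t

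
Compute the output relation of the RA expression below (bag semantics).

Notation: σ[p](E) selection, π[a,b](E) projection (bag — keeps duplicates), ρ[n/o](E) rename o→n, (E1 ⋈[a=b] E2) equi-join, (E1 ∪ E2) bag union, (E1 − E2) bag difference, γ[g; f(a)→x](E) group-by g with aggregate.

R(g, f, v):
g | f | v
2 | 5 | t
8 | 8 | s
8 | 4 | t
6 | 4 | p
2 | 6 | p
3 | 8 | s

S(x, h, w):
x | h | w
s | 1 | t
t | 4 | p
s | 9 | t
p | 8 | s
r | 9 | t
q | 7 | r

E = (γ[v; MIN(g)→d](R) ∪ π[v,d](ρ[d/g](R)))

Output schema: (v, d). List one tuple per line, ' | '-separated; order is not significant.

Per-node cardinality:
  R → 6
  γ[v; MIN(g)→d](R) → 3
  R → 6
  ρ[d/g](R) → 6
  π[v,d](ρ[d/g](R)) → 6
  (γ[v; MIN(g)→d](R) ∪ π[v,d](ρ[d/g](R))) → 9

== RESULT ==
v | d
p | 2
p | 2
p | 6
s | 3
s | 3
s | 8
t | 2
t | 2
t | 8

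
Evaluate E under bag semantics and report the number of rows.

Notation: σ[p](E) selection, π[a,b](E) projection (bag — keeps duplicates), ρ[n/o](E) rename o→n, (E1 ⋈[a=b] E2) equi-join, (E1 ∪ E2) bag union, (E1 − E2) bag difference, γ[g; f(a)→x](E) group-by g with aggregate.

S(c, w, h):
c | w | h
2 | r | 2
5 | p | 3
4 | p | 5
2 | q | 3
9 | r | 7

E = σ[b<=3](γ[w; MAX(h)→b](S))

Per-node cardinality:
  S → 5
  γ[w; MAX(h)→b](S) → 3
  σ[b<=3](γ[w; MAX(h)→b](S)) → 1

|E| = 1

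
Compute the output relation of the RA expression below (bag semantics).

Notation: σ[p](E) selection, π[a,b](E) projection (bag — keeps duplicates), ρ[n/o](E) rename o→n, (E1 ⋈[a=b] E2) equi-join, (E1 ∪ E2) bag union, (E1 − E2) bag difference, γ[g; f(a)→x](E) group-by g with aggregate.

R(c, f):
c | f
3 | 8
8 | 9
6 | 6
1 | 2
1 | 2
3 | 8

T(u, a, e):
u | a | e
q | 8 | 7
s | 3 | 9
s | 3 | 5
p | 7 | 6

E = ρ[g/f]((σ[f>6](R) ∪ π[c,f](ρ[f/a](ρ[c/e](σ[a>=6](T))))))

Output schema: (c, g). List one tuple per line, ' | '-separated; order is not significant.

Subexpression sizes:
  R → 6
  σ[f>6](R) → 3
  T → 4
  σ[a>=6](T) → 2
  ρ[c/e](σ[a>=6](T)) → 2
  ρ[f/a](ρ[c/e](σ[a>=6](T))) → 2
  π[c,f](ρ[f/a](ρ[c/e](σ[a>=6](T)))) → 2
  (σ[f>6](R) ∪ π[c,f](ρ[f/a](ρ[c/e](σ[a>=6](T))))) → 5
  ρ[g/f]((σ[f>6](R) ∪ π[c,f](ρ[f/a](ρ[c/e](σ[a>=6](T)))))) → 5

== RESULT ==
c | g
3 | 8
3 | 8
6 | 7
7 | 8
8 | 9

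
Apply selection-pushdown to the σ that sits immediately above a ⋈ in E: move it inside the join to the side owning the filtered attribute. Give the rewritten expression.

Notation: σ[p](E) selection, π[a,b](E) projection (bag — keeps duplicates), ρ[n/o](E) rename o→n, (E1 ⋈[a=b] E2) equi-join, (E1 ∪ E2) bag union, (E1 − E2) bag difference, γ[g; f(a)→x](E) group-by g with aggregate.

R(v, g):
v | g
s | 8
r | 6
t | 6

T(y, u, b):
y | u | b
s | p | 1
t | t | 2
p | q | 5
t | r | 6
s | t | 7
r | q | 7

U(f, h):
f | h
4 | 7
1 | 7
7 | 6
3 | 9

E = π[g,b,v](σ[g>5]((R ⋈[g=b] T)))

σ filters on g, owned by the left side.
E' = π[g,b,v]((σ[g>5](R) ⋈[g=b] T))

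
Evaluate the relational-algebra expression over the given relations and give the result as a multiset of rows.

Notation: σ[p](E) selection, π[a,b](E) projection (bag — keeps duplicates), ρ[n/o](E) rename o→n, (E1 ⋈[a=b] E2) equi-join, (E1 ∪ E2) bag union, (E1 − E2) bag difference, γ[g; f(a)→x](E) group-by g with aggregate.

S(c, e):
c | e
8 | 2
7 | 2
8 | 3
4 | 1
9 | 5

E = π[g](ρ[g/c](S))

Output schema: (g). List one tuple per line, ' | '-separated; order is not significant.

Stepwise |·|:
  S → 5
  ρ[g/c](S) → 5
  π[g](ρ[g/c](S)) → 5

== RESULT ==
g
4
7
8
8
9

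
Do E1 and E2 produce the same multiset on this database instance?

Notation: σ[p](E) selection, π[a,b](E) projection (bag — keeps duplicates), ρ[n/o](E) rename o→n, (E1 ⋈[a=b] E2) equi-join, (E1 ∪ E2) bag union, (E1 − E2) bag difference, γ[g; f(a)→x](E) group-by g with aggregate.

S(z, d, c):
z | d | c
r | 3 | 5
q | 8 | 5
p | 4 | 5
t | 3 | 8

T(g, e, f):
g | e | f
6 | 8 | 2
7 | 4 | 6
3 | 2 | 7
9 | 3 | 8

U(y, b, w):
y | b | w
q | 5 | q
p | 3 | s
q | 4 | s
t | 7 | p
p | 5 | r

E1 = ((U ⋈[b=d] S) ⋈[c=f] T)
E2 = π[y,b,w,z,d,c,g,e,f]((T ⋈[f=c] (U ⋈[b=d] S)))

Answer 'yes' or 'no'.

E1 subexpression sizes:
  U → 5
  S → 4
  (U ⋈[b=d] S) → 3
  T → 4
  ((U ⋈[b=d] S) ⋈[c=f] T) → 1
E2 subexpression sizes:
  T → 4
  U → 5
  S → 4
  (U ⋈[b=d] S) → 3
  (T ⋈[f=c] (U ⋈[b=d] S)) → 1
  π[y,b,w,z,d,c,g,e,f]((T ⋈[f=c] (U ⋈[b=d] S))) → 1

E1 and E2 produce the same multiset:
y | b | w | z | d | c | g | e | f
p | 3 | s | t | 3 | 8 | 9 | 3 | 8

yes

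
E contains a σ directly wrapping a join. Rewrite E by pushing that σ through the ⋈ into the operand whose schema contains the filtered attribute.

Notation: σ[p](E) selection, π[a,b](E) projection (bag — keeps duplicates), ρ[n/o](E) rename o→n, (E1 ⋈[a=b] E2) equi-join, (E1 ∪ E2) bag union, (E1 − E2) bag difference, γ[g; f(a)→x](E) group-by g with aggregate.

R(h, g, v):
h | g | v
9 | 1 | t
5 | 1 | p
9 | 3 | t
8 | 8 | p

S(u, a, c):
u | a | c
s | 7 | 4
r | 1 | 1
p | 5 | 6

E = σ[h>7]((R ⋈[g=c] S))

σ filters on h, owned by the left side.
E' = (σ[h>7](R) ⋈[g=c] S)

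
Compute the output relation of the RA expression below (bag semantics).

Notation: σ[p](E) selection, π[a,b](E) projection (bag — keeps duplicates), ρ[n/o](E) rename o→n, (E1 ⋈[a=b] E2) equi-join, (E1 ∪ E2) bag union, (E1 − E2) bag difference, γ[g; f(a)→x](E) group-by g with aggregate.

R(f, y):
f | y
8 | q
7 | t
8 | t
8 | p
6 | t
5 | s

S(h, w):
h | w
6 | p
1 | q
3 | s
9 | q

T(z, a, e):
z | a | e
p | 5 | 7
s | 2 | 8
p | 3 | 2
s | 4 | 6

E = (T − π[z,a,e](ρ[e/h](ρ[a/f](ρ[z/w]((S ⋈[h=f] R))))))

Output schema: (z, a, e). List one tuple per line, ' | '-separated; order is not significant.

Subexpression sizes:
  T → 4
  S → 4
  R → 6
  (S ⋈[h=f] R) → 1
  ρ[z/w]((S ⋈[h=f] R)) → 1
  ρ[a/f](ρ[z/w]((S ⋈[h=f] R))) → 1
  ρ[e/h](ρ[a/f](ρ[z/w]((S ⋈[h=f] R)))) → 1
  π[z,a,e](ρ[e/h](ρ[a/f](ρ[z/w]((S ⋈[h=f] R))))) → 1
  (T − π[z,a,e](ρ[e/h](ρ[a/f](ρ[z/w]((S ⋈[h=f] R)))))) → 4

== RESULT ==
z | a | e
p | 3 | 2
p | 5 | 7
s | 2 | 8
s | 4 | 6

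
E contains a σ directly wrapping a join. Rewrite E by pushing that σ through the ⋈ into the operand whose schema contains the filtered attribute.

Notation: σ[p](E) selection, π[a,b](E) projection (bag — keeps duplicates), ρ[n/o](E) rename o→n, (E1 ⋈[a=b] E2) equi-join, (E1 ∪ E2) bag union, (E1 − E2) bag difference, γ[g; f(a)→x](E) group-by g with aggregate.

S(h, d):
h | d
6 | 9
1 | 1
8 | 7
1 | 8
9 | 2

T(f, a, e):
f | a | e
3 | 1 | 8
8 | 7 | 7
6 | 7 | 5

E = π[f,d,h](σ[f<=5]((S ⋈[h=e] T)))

σ filters on f, owned by the right side.
E' = π[f,d,h]((S ⋈[h=e] σ[f<=5](T)))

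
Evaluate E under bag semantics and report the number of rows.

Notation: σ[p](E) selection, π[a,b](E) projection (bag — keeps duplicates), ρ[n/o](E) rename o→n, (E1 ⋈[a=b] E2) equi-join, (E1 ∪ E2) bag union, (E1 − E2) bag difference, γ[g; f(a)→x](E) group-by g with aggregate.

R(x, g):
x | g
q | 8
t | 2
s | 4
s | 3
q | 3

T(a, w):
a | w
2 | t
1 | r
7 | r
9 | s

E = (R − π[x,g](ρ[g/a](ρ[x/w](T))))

Subexpression sizes:
  R → 5
  T → 4
  ρ[x/w](T) → 4
  ρ[g/a](ρ[x/w](T)) → 4
  π[x,g](ρ[g/a](ρ[x/w](T))) → 4
  (R − π[x,g](ρ[g/a](ρ[x/w](T)))) → 4

|E| = 4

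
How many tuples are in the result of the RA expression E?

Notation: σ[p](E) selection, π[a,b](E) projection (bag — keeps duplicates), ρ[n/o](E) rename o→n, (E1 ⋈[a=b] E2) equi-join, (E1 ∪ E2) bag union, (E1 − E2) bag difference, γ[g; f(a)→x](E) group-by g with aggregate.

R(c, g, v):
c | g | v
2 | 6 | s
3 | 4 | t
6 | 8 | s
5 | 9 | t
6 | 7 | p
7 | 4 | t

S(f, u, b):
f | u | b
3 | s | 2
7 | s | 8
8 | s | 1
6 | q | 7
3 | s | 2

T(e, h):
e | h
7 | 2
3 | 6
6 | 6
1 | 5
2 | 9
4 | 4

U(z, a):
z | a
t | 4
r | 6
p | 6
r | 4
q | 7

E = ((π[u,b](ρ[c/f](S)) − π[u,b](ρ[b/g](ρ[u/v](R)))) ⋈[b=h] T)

Subexpression sizes:
  S → 5
  ρ[c/f](S) → 5
  π[u,b](ρ[c/f](S)) → 5
  R → 6
  ρ[u/v](R) → 6
  ρ[b/g](ρ[u/v](R)) → 6
  π[u,b](ρ[b/g](ρ[u/v](R))) → 6
  (π[u,b](ρ[c/f](S)) − π[u,b](ρ[b/g](ρ[u/v](R)))) → 4
  T → 6
  ((π[u,b](ρ[c/f](S)) − π[u,b](ρ[b/g](ρ[u/v](R)))) ⋈[b=h] T) → 2

|E| = 2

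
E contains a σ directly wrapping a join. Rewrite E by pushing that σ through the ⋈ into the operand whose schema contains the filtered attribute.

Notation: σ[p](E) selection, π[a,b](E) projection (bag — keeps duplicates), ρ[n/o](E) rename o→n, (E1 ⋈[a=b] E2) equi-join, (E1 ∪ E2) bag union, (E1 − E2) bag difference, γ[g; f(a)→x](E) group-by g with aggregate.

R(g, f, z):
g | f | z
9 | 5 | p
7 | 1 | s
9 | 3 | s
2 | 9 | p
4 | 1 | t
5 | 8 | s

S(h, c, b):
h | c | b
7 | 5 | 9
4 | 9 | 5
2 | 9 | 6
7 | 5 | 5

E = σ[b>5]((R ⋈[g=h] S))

σ filters on b, owned by the right side.
E' = (R ⋈[g=h] σ[b>5](S))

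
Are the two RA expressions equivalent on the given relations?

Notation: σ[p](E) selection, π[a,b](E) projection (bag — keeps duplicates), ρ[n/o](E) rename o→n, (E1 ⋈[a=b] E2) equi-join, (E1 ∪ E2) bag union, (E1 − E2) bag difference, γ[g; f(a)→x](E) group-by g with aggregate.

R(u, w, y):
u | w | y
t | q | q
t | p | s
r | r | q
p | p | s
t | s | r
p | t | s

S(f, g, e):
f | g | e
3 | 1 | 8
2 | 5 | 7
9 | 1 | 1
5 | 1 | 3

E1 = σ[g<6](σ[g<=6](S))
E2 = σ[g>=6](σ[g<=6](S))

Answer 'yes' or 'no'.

E1 subexpression sizes:
  S → 4
  σ[g<=6](S) → 4
  σ[g<6](σ[g<=6](S)) → 4
E2 subexpression sizes:
  S → 4
  σ[g<=6](S) → 4
  σ[g>=6](σ[g<=6](S)) → 0

E1 result:
f | g | e
2 | 5 | 7
3 | 1 | 8
5 | 1 | 3
9 | 1 | 1
E2 result:
f | g | e
(0 rows)
Witness: (2, 5, 7) appears 1× in E1 but 0× in E2.

no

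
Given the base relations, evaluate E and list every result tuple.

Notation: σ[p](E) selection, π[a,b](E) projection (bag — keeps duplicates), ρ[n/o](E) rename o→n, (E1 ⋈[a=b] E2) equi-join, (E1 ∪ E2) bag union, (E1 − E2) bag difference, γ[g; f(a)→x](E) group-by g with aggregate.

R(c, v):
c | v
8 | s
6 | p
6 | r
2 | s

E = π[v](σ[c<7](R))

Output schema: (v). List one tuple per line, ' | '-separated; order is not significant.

Per-node cardinality:
  R → 4
  σ[c<7](R) → 3
  π[v](σ[c<7](R)) → 3

== RESULT ==
v
p
r
s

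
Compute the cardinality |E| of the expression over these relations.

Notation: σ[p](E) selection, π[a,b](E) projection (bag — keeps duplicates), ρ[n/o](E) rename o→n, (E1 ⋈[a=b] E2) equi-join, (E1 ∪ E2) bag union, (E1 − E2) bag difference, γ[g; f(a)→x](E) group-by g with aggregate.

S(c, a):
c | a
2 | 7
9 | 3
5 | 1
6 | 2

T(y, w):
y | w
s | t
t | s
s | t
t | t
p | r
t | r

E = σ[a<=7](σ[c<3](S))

Stepwise |·|:
  S → 4
  σ[c<3](S) → 1
  σ[a<=7](σ[c<3](S)) → 1

|E| = 1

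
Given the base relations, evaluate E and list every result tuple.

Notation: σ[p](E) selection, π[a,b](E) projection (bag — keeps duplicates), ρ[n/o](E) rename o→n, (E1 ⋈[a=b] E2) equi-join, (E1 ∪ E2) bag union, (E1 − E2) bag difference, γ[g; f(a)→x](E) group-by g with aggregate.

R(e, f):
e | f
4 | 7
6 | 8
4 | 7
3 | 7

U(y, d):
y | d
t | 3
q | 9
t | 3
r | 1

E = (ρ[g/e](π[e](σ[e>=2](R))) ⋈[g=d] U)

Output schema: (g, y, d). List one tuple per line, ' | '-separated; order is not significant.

Per-node cardinality:
  R → 4
  σ[e>=2](R) → 4
  π[e](σ[e>=2](R)) → 4
  ρ[g/e](π[e](σ[e>=2](R))) → 4
  U → 4
  (ρ[g/e](π[e](σ[e>=2](R))) ⋈[g=d] U) → 2

== RESULT ==
g | y | d
3 | t | 3
3 | t | 3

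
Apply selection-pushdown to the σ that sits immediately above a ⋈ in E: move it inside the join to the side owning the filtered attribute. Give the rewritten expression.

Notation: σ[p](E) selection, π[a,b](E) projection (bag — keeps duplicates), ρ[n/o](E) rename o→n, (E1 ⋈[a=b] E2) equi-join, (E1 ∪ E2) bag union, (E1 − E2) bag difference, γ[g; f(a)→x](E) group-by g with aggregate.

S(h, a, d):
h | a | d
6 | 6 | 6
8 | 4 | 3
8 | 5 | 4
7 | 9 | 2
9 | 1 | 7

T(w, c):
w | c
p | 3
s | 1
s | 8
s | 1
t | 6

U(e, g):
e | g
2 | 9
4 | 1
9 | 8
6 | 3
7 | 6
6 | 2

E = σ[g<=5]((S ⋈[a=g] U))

σ filters on g, owned by the right side.
E' = (S ⋈[a=g] σ[g<=5](U))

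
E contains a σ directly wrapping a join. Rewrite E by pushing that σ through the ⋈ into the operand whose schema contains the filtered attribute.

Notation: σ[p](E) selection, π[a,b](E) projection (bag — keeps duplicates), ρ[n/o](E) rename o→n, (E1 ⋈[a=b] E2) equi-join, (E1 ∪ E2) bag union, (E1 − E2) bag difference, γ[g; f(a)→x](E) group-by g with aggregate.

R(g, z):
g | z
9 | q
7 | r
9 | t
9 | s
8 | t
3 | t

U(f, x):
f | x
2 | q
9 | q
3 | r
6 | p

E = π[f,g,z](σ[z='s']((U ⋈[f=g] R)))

σ filters on z, owned by the right side.
E' = π[f,g,z]((U ⋈[f=g] σ[z='s'](R)))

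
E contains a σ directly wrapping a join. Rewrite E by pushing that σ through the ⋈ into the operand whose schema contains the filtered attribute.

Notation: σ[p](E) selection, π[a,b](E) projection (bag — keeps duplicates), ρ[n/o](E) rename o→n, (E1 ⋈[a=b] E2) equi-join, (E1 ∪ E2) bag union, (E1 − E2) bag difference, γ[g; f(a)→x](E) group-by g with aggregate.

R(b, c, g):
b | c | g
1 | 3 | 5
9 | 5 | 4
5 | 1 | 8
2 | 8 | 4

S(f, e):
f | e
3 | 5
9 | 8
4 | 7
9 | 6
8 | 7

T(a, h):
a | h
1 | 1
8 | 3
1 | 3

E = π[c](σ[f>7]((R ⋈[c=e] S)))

σ filters on f, owned by the right side.
E' = π[c]((R ⋈[c=e] σ[f>7](S)))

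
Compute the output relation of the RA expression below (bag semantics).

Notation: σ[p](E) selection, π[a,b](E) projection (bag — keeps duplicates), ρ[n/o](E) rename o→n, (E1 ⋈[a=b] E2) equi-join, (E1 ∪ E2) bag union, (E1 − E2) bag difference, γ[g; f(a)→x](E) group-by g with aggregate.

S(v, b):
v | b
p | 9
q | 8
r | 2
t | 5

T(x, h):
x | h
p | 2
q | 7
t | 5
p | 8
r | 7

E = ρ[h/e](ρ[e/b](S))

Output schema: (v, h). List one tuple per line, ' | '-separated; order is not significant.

Per-node cardinality:
  S → 4
  ρ[e/b](S) → 4
  ρ[h/e](ρ[e/b](S)) → 4

== RESULT ==
v | h
p | 9
q | 8
r | 2
t | 5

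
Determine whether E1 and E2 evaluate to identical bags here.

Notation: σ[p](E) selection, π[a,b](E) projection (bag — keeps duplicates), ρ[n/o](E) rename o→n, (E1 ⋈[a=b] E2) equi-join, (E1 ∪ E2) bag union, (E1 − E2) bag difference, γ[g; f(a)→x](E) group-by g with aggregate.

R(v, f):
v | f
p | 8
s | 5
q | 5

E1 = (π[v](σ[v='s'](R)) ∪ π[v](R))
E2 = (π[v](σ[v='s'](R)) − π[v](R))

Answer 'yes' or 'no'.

E1 stepwise |·|:
  R → 3
  σ[v='s'](R) → 1
  π[v](σ[v='s'](R)) → 1
  R → 3
  π[v](R) → 3
  (π[v](σ[v='s'](R)) ∪ π[v](R)) → 4
E2 stepwise |·|:
  R → 3
  σ[v='s'](R) → 1
  π[v](σ[v='s'](R)) → 1
  R → 3
  π[v](R) → 3
  (π[v](σ[v='s'](R)) − π[v](R)) → 0

E1 result:
v
p
q
s
s
E2 result:
v
(0 rows)
Witness: ('p',) appears 1× in E1 but 0× in E2.

no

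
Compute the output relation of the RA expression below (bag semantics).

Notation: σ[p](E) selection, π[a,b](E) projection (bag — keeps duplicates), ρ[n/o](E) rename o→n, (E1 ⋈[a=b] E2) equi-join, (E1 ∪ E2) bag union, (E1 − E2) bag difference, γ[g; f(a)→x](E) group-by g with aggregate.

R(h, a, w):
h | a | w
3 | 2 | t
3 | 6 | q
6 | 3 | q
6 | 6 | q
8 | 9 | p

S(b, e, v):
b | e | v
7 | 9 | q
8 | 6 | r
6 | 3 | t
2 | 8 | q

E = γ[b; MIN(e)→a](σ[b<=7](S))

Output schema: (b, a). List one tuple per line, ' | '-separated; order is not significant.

Per-node cardinality:
  S → 4
  σ[b<=7](S) → 3
  γ[b; MIN(e)→a](σ[b<=7](S)) → 3

== RESULT ==
b | a
2 | 8
6 | 3
7 | 9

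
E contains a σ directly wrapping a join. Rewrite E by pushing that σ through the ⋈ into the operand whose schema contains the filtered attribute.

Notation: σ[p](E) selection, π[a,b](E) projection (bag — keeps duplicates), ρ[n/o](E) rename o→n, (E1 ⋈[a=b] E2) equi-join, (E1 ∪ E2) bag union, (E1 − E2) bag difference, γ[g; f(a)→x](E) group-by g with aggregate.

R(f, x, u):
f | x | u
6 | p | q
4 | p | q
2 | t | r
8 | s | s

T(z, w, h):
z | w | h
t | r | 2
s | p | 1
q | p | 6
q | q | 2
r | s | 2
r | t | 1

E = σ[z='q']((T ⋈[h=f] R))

σ filters on z, owned by the left side.
E' = (σ[z='q'](T) ⋈[h=f] R)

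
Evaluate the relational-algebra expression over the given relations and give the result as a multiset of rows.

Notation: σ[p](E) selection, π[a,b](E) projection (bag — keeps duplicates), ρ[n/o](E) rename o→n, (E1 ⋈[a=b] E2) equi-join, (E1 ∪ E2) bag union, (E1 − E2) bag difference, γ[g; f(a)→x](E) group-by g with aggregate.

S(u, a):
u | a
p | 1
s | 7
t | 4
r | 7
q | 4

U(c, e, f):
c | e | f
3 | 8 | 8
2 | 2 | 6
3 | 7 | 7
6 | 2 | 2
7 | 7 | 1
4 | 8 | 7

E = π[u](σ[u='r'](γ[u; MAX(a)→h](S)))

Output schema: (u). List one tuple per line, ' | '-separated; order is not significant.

Per-node cardinality:
  S → 5
  γ[u; MAX(a)→h](S) → 5
  σ[u='r'](γ[u; MAX(a)→h](S)) → 1
  π[u](σ[u='r'](γ[u; MAX(a)→h](S))) → 1

== RESULT ==
u
r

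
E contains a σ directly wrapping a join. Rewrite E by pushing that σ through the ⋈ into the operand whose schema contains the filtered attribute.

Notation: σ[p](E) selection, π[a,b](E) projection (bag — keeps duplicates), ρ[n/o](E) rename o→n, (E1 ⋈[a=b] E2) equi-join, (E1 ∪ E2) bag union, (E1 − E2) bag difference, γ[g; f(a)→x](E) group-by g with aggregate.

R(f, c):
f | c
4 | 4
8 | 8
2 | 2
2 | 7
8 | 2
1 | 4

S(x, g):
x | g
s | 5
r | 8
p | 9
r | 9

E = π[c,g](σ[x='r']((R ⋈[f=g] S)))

σ filters on x, owned by the right side.
E' = π[c,g]((R ⋈[f=g] σ[x='r'](S)))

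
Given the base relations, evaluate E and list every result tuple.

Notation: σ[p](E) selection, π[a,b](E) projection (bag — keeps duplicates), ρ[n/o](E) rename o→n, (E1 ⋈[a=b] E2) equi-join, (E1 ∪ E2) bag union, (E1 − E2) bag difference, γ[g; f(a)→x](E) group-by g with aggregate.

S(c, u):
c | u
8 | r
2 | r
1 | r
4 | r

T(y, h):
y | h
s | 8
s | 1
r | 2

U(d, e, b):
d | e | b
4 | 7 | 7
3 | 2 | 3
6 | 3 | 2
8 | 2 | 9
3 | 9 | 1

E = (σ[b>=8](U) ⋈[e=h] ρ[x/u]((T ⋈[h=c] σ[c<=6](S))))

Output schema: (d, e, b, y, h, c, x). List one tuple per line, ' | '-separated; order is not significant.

Row counts bottom-up:
  U → 5
  σ[b>=8](U) → 1
  T → 3
  S → 4
  σ[c<=6](S) → 3
  (T ⋈[h=c] σ[c<=6](S)) → 2
  ρ[x/u]((T ⋈[h=c] σ[c<=6](S))) → 2
  (σ[b>=8](U) ⋈[e=h] ρ[x/u]((T ⋈[h=c] σ[c<=6](S)))) → 1

== RESULT ==
d | e | b | y | h | c | x
8 | 2 | 9 | r | 2 | 2 | r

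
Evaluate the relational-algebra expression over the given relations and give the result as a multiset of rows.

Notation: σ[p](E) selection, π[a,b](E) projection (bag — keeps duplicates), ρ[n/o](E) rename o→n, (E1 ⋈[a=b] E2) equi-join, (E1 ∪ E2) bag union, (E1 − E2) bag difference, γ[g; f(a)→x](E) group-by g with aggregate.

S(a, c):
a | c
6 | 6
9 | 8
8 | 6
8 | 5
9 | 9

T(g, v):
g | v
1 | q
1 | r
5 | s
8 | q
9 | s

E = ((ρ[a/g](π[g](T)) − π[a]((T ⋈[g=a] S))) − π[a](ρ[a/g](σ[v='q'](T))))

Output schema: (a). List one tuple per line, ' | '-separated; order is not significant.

Row counts bottom-up:
  T → 5
  π[g](T) → 5
  ρ[a/g](π[g](T)) → 5
  T → 5
  S → 5
  (T ⋈[g=a] S) → 4
  π[a]((T ⋈[g=a] S)) → 4
  (ρ[a/g](π[g](T)) − π[a]((T ⋈[g=a] S))) → 3
  T → 5
  σ[v='q'](T) → 2
  ρ[a/g](σ[v='q'](T)) → 2
  π[a](ρ[a/g](σ[v='q'](T))) → 2
  ((ρ[a/g](π[g](T)) − π[a]((T ⋈[g=a] S))) − π[a](ρ[a/g](σ[v='q'](T)))) → 2

== RESULT ==
a
1
5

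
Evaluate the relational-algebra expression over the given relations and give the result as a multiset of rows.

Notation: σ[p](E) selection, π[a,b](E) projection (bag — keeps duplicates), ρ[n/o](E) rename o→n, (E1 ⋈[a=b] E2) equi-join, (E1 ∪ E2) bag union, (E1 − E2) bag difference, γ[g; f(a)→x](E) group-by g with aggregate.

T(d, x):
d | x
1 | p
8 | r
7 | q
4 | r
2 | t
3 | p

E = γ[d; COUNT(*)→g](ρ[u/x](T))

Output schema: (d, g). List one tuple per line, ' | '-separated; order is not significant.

Per-node cardinality:
  T → 6
  ρ[u/x](T) → 6
  γ[d; COUNT(*)→g](ρ[u/x](T)) → 6

== RESULT ==
d | g
1 | 1
2 | 1
3 | 1
4 | 1
7 | 1
8 | 1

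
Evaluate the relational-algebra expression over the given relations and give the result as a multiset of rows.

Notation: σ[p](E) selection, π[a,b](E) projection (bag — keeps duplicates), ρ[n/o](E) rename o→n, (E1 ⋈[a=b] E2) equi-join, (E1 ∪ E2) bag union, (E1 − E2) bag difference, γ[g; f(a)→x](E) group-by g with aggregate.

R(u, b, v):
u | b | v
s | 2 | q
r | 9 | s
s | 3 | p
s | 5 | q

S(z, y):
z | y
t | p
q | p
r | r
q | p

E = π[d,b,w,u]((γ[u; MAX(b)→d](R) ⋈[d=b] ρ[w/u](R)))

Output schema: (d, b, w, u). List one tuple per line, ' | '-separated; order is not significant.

Row counts bottom-up:
  R → 4
  γ[u; MAX(b)→d](R) → 2
  R → 4
  ρ[w/u](R) → 4
  (γ[u; MAX(b)→d](R) ⋈[d=b] ρ[w/u](R)) → 2
  π[d,b,w,u]((γ[u; MAX(b)→d](R) ⋈[d=b] ρ[w/u](R))) → 2

== RESULT ==
d | b | w | u
5 | 5 | s | s
9 | 9 | r | r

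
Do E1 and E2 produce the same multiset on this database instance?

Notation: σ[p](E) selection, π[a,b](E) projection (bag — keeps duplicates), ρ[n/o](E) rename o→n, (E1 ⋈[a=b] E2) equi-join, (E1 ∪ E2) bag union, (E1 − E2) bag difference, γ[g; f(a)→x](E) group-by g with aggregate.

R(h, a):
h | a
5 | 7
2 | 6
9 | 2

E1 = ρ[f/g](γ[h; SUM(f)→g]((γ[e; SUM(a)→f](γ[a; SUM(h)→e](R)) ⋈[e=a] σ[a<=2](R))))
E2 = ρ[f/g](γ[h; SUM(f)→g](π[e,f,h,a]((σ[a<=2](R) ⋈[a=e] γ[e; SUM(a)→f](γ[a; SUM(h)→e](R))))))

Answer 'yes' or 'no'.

E1 row counts bottom-up:
  R → 3
  γ[a; SUM(h)→e](R) → 3
  γ[e; SUM(a)→f](γ[a; SUM(h)→e](R)) → 3
  R → 3
  σ[a<=2](R) → 1
  (γ[e; SUM(a)→f](γ[a; SUM(h)→e](R)) ⋈[e=a] σ[a<=2](R)) → 1
  γ[h; SUM(f)→g]((γ[e; SUM(a)→f](γ[a; SUM(h)→e](R)) ⋈[e=a] σ[a<=2](R))) → 1
  ρ[f/g](γ[h; SUM(f)→g]((γ[e; SUM(a)→f](γ[a; SUM(h)→e](R)) ⋈[e=a] σ[a<=2](R)))) → 1
E2 row counts bottom-up:
  R → 3
  σ[a<=2](R) → 1
  R → 3
  γ[a; SUM(h)→e](R) → 3
  γ[e; SUM(a)→f](γ[a; SUM(h)→e](R)) → 3
  (σ[a<=2](R) ⋈[a=e] γ[e; SUM(a)→f](γ[a; SUM(h)→e](R))) → 1
  π[e,f,h,a]((σ[a<=2](R) ⋈[a=e] γ[e; SUM(a)→f](γ[a; SUM(h)→e](R)))) → 1
  γ[h; SUM(f)→g](π[e,f,h,a]((σ[a<=2](R) ⋈[a=e] γ[e; SUM(a)→f](γ[a; SUM(h)→e](R))))) → 1
  ρ[f/g](γ[h; SUM(f)→g](π[e,f,h,a]((σ[a<=2](R) ⋈[a=e] γ[e; SUM(a)→f](γ[a; SUM(h)→e](R)))))) → 1

E1 and E2 produce the same multiset:
h | f
9 | 6

yes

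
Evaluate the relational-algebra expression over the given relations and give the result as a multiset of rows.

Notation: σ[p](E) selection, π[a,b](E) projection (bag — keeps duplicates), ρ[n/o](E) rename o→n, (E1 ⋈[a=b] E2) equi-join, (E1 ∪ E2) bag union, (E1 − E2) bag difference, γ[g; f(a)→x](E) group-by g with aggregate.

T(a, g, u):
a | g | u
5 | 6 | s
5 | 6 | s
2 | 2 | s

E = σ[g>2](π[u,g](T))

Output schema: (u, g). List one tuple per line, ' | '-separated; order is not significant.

Stepwise |·|:
  T → 3
  π[u,g](T) → 3
  σ[g>2](π[u,g](T)) → 2

== RESULT ==
u | g
s | 6
s | 6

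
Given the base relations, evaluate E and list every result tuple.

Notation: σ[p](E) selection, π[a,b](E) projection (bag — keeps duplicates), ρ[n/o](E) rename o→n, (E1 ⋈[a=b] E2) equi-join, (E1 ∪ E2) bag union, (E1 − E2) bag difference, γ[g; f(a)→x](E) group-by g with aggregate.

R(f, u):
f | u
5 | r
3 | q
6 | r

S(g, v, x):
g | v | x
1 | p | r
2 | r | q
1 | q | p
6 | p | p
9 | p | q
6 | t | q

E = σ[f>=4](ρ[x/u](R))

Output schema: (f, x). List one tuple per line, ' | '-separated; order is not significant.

Subexpression sizes:
  R → 3
  ρ[x/u](R) → 3
  σ[f>=4](ρ[x/u](R)) → 2

== RESULT ==
f | x
5 | r
6 | r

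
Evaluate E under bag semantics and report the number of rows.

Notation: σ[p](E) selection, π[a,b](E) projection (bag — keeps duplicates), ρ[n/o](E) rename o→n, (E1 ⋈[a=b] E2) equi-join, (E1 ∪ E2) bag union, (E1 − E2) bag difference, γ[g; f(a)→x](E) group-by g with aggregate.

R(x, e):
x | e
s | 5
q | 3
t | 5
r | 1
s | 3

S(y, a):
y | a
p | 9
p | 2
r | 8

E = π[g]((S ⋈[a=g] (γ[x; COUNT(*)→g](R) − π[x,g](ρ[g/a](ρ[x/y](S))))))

Per-node cardinality:
  S → 3
  R → 5
  γ[x; COUNT(*)→g](R) → 4
  S → 3
  ρ[x/y](S) → 3
  ρ[g/a](ρ[x/y](S)) → 3
  π[x,g](ρ[g/a](ρ[x/y](S))) → 3
  (γ[x; COUNT(*)→g](R) − π[x,g](ρ[g/a](ρ[x/y](S)))) → 4
  (S ⋈[a=g] (γ[x; COUNT(*)→g](R) − π[x,g](ρ[g/a](ρ[x/y](S))))) → 1
  π[g]((S ⋈[a=g] (γ[x; COUNT(*)→g](R) − π[x,g](ρ[g/a](ρ[x/y](S)))))) → 1

|E| = 1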